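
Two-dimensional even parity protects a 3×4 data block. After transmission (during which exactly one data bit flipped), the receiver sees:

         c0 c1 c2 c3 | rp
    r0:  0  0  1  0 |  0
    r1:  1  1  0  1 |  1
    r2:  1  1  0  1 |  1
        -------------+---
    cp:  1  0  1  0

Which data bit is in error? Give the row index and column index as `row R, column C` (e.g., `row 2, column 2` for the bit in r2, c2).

row 0, column 0

Recompute each row's even parity and compare to rp:
  r0: data parity 1, sent rp 0 → mismatch
  r1: data parity 1, sent rp 1 → ok
  r2: data parity 1, sent rp 1 → ok
Recompute each column's even parity and compare to cp:
  c0: data parity 0, sent cp 1 → mismatch
  c1: data parity 0, sent cp 0 → ok
  c2: data parity 1, sent cp 1 → ok
  c3: data parity 0, sent cp 0 → ok
Exactly one row (r0) and one column (c0) fail → the flipped bit is at their intersection.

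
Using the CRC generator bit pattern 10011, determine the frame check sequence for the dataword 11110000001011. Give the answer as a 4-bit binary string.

0000

Append 4 zeros: 111100000010110000. Divide by 10011 (XOR where the leading bit is 1):
  pos 0: 11110 XOR 10011 = 01101
  pos 1: 11010 XOR 10011 = 01001
  pos 2: 10010 XOR 10011 = 00001
  pos 6: 10001 XOR 10011 = 00010
  pos 9: 10011 XOR 10011 = 00000
Remainder (last 4 bits) = 0000. This is the CRC / FCS.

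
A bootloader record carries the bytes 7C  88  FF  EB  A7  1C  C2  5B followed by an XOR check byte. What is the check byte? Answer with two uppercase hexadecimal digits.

XOR the bytes together:
  start with 0x7C
  0x7C ⊕ 0x88 = 0xF4
  0xF4 ⊕ 0xFF = 0x0B
  0x0B ⊕ 0xEB = 0xE0
  0xE0 ⊕ 0xA7 = 0x47
  0x47 ⊕ 0x1C = 0x5B
  0x5B ⊕ 0xC2 = 0x99
  0x99 ⊕ 0x5B = 0xC2

C2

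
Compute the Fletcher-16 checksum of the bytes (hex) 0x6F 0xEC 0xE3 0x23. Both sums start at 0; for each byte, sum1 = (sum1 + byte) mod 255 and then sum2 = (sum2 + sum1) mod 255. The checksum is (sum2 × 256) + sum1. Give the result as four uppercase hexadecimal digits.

Running sums (mod 255):
  after byte 0 (0x6F): sum1=111, sum2=111
  after byte 1 (0xEC): sum1=92, sum2=203
  after byte 2 (0xE3): sum1=64, sum2=12
  after byte 3 (0x23): sum1=99, sum2=111
Checksum = sum2·256 + sum1 = 111·256 + 99 = 28515 = 0x6F63.

6F63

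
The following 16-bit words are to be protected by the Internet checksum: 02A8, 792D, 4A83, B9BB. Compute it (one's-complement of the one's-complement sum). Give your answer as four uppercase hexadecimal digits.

One's-complement addition (fold any carry out of bit 15 back into bit 0):
  0x02A8 + 0x792D = 0x07BD5
  0x7BD5 + 0x4A83 = 0x0C658
  0xC658 + 0xB9BB = 0x18013 → wrap carry → 0x8014
One's-complement sum = 0x8014.
Checksum = ~0x8014 & 0xFFFF = 0x7FEB.

7FEB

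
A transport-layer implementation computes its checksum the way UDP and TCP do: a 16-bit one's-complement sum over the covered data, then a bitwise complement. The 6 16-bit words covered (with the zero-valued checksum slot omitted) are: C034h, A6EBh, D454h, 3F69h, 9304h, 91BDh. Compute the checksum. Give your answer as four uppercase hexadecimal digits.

One's-complement addition (fold any carry out of bit 15 back into bit 0):
  0xC034 + 0xA6EB = 0x1671F → wrap carry → 0x6720
  0x6720 + 0xD454 = 0x13B74 → wrap carry → 0x3B75
  0x3B75 + 0x3F69 = 0x07ADE
  0x7ADE + 0x9304 = 0x10DE2 → wrap carry → 0x0DE3
  0x0DE3 + 0x91BD = 0x09FA0
One's-complement sum = 0x9FA0.
Checksum = ~0x9FA0 & 0xFFFF = 0x605F.

605F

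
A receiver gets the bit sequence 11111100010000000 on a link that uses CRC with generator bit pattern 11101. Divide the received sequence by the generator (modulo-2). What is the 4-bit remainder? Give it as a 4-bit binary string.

Modulo-2 division of 11111100010000000 by 11101:
  pos 0: 11111 XOR 11101 = 00010
  pos 3: 10100 XOR 11101 = 01001
  pos 4: 10010 XOR 11101 = 01111
  pos 5: 11111 XOR 11101 = 00010
  pos 8: 10000 XOR 11101 = 01101
  pos 9: 11010 XOR 11101 = 00111
  pos 11: 11100 XOR 11101 = 00001
Remainder = 0010 (nonzero — an error is detected).

0010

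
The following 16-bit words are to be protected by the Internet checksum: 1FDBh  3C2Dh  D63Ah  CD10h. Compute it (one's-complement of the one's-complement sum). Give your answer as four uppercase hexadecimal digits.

00AC

One's-complement addition (fold any carry out of bit 15 back into bit 0):
  0x1FDB + 0x3C2D = 0x05C08
  0x5C08 + 0xD63A = 0x13242 → wrap carry → 0x3243
  0x3243 + 0xCD10 = 0x0FF53
One's-complement sum = 0xFF53.
Checksum = ~0xFF53 & 0xFFFF = 0x00AC.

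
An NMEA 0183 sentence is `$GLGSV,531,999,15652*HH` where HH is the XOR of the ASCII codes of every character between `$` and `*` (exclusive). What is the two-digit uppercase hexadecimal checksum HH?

5E

XOR the ASCII codes of the payload characters:
  'G' = 0x47 → acc = 0x47
  'L' = 0x4C → acc = 0x0B
  'G' = 0x47 → acc = 0x4C
  'S' = 0x53 → acc = 0x1F
  'V' = 0x56 → acc = 0x49
  ',' = 0x2C → acc = 0x65
  '5' = 0x35 → acc = 0x50
  '3' = 0x33 → acc = 0x63
  '1' = 0x31 → acc = 0x52
  ',' = 0x2C → acc = 0x7E
  '9' = 0x39 → acc = 0x47
  '9' = 0x39 → acc = 0x7E
  '9' = 0x39 → acc = 0x47
  ',' = 0x2C → acc = 0x6B
  '1' = 0x31 → acc = 0x5A
  '5' = 0x35 → acc = 0x6F
  '6' = 0x36 → acc = 0x59
  '5' = 0x35 → acc = 0x6C
  '2' = 0x32 → acc = 0x5E
Checksum = 0x5E.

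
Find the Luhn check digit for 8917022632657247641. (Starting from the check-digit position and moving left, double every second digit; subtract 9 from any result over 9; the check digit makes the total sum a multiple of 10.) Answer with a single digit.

6

Partial digits right→left: 1 4 6 7 4 2 7 5 6 2 3 6 2 2 0 7 1 9 8
Double every second digit counting from the check-digit position (so the 1st, 3rd, 5th, ... of the partial from the right).
  doubled (with −9 where >9): 2 3 8 5 3 6 4 0 2 7 → sum 40
  kept as-is: 4 7 2 5 2 6 2 7 9 → sum 44
Total = 40 + 44 = 84.
Check digit = (10 − (84 mod 10)) mod 10 = 6.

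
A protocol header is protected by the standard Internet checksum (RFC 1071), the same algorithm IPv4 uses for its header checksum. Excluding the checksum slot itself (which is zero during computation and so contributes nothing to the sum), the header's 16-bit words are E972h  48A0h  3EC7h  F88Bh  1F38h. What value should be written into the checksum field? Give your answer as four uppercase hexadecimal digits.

One's-complement addition (fold any carry out of bit 15 back into bit 0):
  0xE972 + 0x48A0 = 0x13212 → wrap carry → 0x3213
  0x3213 + 0x3EC7 = 0x070DA
  0x70DA + 0xF88B = 0x16965 → wrap carry → 0x6966
  0x6966 + 0x1F38 = 0x0889E
One's-complement sum = 0x889E.
Checksum = ~0x889E & 0xFFFF = 0x7761.

7761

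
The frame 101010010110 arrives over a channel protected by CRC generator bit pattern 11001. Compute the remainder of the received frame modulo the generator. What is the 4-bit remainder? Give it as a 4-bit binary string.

Modulo-2 division of 101010010110 by 11001:
  pos 0: 10101 XOR 11001 = 01100
  pos 1: 11000 XOR 11001 = 00001
  pos 5: 10101 XOR 11001 = 01100
  pos 6: 11001 XOR 11001 = 00000
Remainder = 0000 (zero — the frame passes the CRC check).

0000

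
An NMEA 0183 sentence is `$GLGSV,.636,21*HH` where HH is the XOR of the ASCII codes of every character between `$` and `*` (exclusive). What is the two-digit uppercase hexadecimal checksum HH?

57

XOR the ASCII codes of the payload characters:
  'G' = 0x47 → acc = 0x47
  'L' = 0x4C → acc = 0x0B
  'G' = 0x47 → acc = 0x4C
  'S' = 0x53 → acc = 0x1F
  'V' = 0x56 → acc = 0x49
  ',' = 0x2C → acc = 0x65
  '.' = 0x2E → acc = 0x4B
  '6' = 0x36 → acc = 0x7D
  '3' = 0x33 → acc = 0x4E
  '6' = 0x36 → acc = 0x78
  ',' = 0x2C → acc = 0x54
  '2' = 0x32 → acc = 0x66
  '1' = 0x31 → acc = 0x57
Checksum = 0x57.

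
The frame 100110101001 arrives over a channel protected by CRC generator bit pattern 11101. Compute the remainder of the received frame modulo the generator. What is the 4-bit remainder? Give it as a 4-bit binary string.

Modulo-2 division of 100110101001 by 11101:
  pos 0: 10011 XOR 11101 = 01110
  pos 1: 11100 XOR 11101 = 00001
  pos 5: 11010 XOR 11101 = 00111
  pos 7: 11101 XOR 11101 = 00000
Remainder = 0000 (zero — the frame passes the CRC check).

0000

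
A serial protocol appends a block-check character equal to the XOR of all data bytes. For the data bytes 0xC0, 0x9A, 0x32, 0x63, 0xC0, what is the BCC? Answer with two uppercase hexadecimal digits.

CB

XOR the bytes together:
  start with 0xC0
  0xC0 ⊕ 0x9A = 0x5A
  0x5A ⊕ 0x32 = 0x68
  0x68 ⊕ 0x63 = 0x0B
  0x0B ⊕ 0xC0 = 0xCB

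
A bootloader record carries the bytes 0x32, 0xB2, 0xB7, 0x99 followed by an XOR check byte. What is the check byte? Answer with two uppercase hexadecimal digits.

AE

XOR the bytes together:
  start with 0x32
  0x32 ⊕ 0xB2 = 0x80
  0x80 ⊕ 0xB7 = 0x37
  0x37 ⊕ 0x99 = 0xAE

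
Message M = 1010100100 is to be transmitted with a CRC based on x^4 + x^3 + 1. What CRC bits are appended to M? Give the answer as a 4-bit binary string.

0001

Append 4 zeros: 10101001000000. Divide by 11001 (XOR where the leading bit is 1):
  pos 0: 10101 XOR 11001 = 01100
  pos 1: 11000 XOR 11001 = 00001
  pos 5: 10100 XOR 11001 = 01101
  pos 6: 11010 XOR 11001 = 00011
  pos 9: 11000 XOR 11001 = 00001
Remainder (last 4 bits) = 0001. This is the CRC / FCS.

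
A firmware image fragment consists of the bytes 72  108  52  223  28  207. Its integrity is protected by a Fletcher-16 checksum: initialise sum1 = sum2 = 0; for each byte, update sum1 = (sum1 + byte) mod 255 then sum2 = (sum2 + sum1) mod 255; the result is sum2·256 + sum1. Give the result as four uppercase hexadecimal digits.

Running sums (mod 255):
  after byte 0 (72): sum1=72, sum2=72
  after byte 1 (108): sum1=180, sum2=252
  after byte 2 (52): sum1=232, sum2=229
  after byte 3 (223): sum1=200, sum2=174
  after byte 4 (28): sum1=228, sum2=147
  after byte 5 (207): sum1=180, sum2=72
Checksum = sum2·256 + sum1 = 72·256 + 180 = 18612 = 0x48B4.

48B4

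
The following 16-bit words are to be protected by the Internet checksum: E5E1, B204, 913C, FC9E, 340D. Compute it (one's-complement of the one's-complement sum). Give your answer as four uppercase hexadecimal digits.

One's-complement addition (fold any carry out of bit 15 back into bit 0):
  0xE5E1 + 0xB204 = 0x197E5 → wrap carry → 0x97E6
  0x97E6 + 0x913C = 0x12922 → wrap carry → 0x2923
  0x2923 + 0xFC9E = 0x125C1 → wrap carry → 0x25C2
  0x25C2 + 0x340D = 0x059CF
One's-complement sum = 0x59CF.
Checksum = ~0x59CF & 0xFFFF = 0xA630.

A630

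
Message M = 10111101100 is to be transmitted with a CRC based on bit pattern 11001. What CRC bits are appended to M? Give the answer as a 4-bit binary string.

Append 4 zeros: 101111011000000. Divide by 11001 (XOR where the leading bit is 1):
  pos 0: 10111 XOR 11001 = 01110
  pos 1: 11101 XOR 11001 = 00100
  pos 3: 10001 XOR 11001 = 01000
  pos 4: 10001 XOR 11001 = 01000
  pos 5: 10000 XOR 11001 = 01001
  pos 6: 10010 XOR 11001 = 01011
  pos 7: 10110 XOR 11001 = 01111
  pos 8: 11110 XOR 11001 = 00111
  pos 10: 11100 XOR 11001 = 00101
Remainder (last 4 bits) = 0101. This is the CRC / FCS.

0101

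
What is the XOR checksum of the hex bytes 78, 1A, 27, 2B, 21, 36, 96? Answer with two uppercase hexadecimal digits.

EF

XOR the bytes together:
  start with 0x78
  0x78 ⊕ 0x1A = 0x62
  0x62 ⊕ 0x27 = 0x45
  0x45 ⊕ 0x2B = 0x6E
  0x6E ⊕ 0x21 = 0x4F
  0x4F ⊕ 0x36 = 0x79
  0x79 ⊕ 0x96 = 0xEF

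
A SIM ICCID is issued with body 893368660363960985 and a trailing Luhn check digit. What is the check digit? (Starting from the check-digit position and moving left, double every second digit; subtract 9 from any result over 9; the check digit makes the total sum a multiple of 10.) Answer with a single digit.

4

Partial digits right→left: 5 8 9 0 6 9 3 6 3 0 6 6 8 6 3 3 9 8
Double every second digit counting from the check-digit position (so the 1st, 3rd, 5th, ... of the partial from the right).
  doubled (with −9 where >9): 1 9 3 6 6 3 7 6 9 → sum 50
  kept as-is: 8 0 9 6 0 6 6 3 8 → sum 46
Total = 50 + 46 = 96.
Check digit = (10 − (96 mod 10)) mod 10 = 4.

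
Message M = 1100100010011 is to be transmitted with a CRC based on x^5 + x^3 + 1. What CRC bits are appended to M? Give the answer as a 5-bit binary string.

00111

Append 5 zeros: 110010001001100000. Divide by 101001 (XOR where the leading bit is 1):
  pos 0: 110010 XOR 101001 = 011011
  pos 1: 110110 XOR 101001 = 011111
  pos 2: 111110 XOR 101001 = 010111
  pos 3: 101111 XOR 101001 = 000110
  pos 6: 110001 XOR 101001 = 011000
  pos 7: 110001 XOR 101001 = 011000
  pos 8: 110000 XOR 101001 = 011001
  pos 9: 110010 XOR 101001 = 011011
  pos 10: 110110 XOR 101001 = 011111
  pos 11: 111110 XOR 101001 = 010111
  pos 12: 101110 XOR 101001 = 000111
Remainder (last 5 bits) = 00111. This is the CRC / FCS.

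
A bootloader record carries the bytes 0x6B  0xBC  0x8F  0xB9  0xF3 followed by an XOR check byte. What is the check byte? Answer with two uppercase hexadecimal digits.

12

XOR the bytes together:
  start with 0x6B
  0x6B ⊕ 0xBC = 0xD7
  0xD7 ⊕ 0x8F = 0x58
  0x58 ⊕ 0xB9 = 0xE1
  0xE1 ⊕ 0xF3 = 0x12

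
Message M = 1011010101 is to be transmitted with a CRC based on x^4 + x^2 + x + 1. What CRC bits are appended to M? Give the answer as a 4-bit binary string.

Append 4 zeros: 10110101010000. Divide by 10111 (XOR where the leading bit is 1):
  pos 0: 10110 XOR 10111 = 00001
  pos 4: 11010 XOR 10111 = 01101
  pos 5: 11011 XOR 10111 = 01100
  pos 6: 11000 XOR 10111 = 01111
  pos 7: 11110 XOR 10111 = 01001
  pos 8: 10010 XOR 10111 = 00101
Remainder (last 4 bits) = 1010. This is the CRC / FCS.

1010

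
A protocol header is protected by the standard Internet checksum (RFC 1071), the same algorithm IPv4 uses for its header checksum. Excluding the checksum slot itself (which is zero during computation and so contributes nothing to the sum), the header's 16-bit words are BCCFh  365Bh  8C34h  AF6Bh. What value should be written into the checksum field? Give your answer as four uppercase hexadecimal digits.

D134

One's-complement addition (fold any carry out of bit 15 back into bit 0):
  0xBCCF + 0x365B = 0x0F32A
  0xF32A + 0x8C34 = 0x17F5E → wrap carry → 0x7F5F
  0x7F5F + 0xAF6B = 0x12ECA → wrap carry → 0x2ECB
One's-complement sum = 0x2ECB.
Checksum = ~0x2ECB & 0xFFFF = 0xD134.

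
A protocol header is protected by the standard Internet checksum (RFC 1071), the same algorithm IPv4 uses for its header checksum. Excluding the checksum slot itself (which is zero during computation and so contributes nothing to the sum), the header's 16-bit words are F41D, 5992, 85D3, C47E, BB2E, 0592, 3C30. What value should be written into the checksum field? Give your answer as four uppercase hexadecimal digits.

6B0C

One's-complement addition (fold any carry out of bit 15 back into bit 0):
  0xF41D + 0x5992 = 0x14DAF → wrap carry → 0x4DB0
  0x4DB0 + 0x85D3 = 0x0D383
  0xD383 + 0xC47E = 0x19801 → wrap carry → 0x9802
  0x9802 + 0xBB2E = 0x15330 → wrap carry → 0x5331
  0x5331 + 0x0592 = 0x058C3
  0x58C3 + 0x3C30 = 0x094F3
One's-complement sum = 0x94F3.
Checksum = ~0x94F3 & 0xFFFF = 0x6B0C.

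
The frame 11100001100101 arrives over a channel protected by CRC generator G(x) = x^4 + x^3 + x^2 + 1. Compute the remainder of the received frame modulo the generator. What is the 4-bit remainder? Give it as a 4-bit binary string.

1000

Modulo-2 division of 11100001100101 by 11101:
  pos 0: 11100 XOR 11101 = 00001
  pos 4: 10011 XOR 11101 = 01110
  pos 5: 11100 XOR 11101 = 00001
  pos 9: 10101 XOR 11101 = 01000
Remainder = 1000 (nonzero — an error is detected).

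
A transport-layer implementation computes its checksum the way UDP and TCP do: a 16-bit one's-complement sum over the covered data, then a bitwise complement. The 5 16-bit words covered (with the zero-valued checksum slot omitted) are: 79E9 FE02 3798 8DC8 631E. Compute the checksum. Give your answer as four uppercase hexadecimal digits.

5F94

One's-complement addition (fold any carry out of bit 15 back into bit 0):
  0x79E9 + 0xFE02 = 0x177EB → wrap carry → 0x77EC
  0x77EC + 0x3798 = 0x0AF84
  0xAF84 + 0x8DC8 = 0x13D4C → wrap carry → 0x3D4D
  0x3D4D + 0x631E = 0x0A06B
One's-complement sum = 0xA06B.
Checksum = ~0xA06B & 0xFFFF = 0x5F94.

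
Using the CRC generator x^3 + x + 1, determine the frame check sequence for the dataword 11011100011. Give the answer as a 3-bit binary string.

Append 3 zeros: 11011100011000. Divide by 1011 (XOR where the leading bit is 1):
  pos 0: 1101 XOR 1011 = 0110
  pos 1: 1101 XOR 1011 = 0110
  pos 2: 1101 XOR 1011 = 0110
  pos 3: 1100 XOR 1011 = 0111
  pos 4: 1110 XOR 1011 = 0101
  pos 5: 1010 XOR 1011 = 0001
  pos 8: 1110 XOR 1011 = 0101
  pos 9: 1010 XOR 1011 = 0001
Remainder (last 3 bits) = 010. This is the CRC / FCS.

010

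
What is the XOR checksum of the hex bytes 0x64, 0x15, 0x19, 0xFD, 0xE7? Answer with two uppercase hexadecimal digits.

72

XOR the bytes together:
  start with 0x64
  0x64 ⊕ 0x15 = 0x71
  0x71 ⊕ 0x19 = 0x68
  0x68 ⊕ 0xFD = 0x95
  0x95 ⊕ 0xE7 = 0x72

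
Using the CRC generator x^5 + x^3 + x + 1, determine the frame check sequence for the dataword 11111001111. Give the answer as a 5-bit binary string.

01000

Append 5 zeros: 1111100111100000. Divide by 101011 (XOR where the leading bit is 1):
  pos 0: 111110 XOR 101011 = 010101
  pos 1: 101010 XOR 101011 = 000001
  pos 6: 111110 XOR 101011 = 010101
  pos 7: 101010 XOR 101011 = 000001
Remainder (last 5 bits) = 01000. This is the CRC / FCS.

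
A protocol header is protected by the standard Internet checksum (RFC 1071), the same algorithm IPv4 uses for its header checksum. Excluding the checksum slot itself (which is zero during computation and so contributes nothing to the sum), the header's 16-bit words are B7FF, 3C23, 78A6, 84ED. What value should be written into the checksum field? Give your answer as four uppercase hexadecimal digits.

0E49

One's-complement addition (fold any carry out of bit 15 back into bit 0):
  0xB7FF + 0x3C23 = 0x0F422
  0xF422 + 0x78A6 = 0x16CC8 → wrap carry → 0x6CC9
  0x6CC9 + 0x84ED = 0x0F1B6
One's-complement sum = 0xF1B6.
Checksum = ~0xF1B6 & 0xFFFF = 0x0E49.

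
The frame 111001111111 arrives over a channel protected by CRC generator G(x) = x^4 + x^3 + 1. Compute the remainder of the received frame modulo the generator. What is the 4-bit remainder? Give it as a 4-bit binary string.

Modulo-2 division of 111001111111 by 11001:
  pos 0: 11100 XOR 11001 = 00101
  pos 2: 10111 XOR 11001 = 01110
  pos 3: 11101 XOR 11001 = 00100
  pos 5: 10011 XOR 11001 = 01010
  pos 6: 10101 XOR 11001 = 01100
  pos 7: 11001 XOR 11001 = 00000
Remainder = 0000 (zero — the frame passes the CRC check).

0000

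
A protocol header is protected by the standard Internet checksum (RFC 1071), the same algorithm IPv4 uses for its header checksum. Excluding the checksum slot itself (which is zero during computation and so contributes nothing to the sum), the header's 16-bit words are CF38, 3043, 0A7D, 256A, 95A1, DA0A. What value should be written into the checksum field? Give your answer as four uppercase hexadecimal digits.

One's-complement addition (fold any carry out of bit 15 back into bit 0):
  0xCF38 + 0x3043 = 0x0FF7B
  0xFF7B + 0x0A7D = 0x109F8 → wrap carry → 0x09F9
  0x09F9 + 0x256A = 0x02F63
  0x2F63 + 0x95A1 = 0x0C504
  0xC504 + 0xDA0A = 0x19F0E → wrap carry → 0x9F0F
One's-complement sum = 0x9F0F.
Checksum = ~0x9F0F & 0xFFFF = 0x60F0.

60F0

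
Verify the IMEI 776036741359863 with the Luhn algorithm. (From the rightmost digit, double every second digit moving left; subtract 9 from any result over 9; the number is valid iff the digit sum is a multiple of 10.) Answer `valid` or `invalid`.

From the right, keep odd positions and double even positions (subtract 9 from any doubled value over 9):
  doubled (positions 2,4,...): 3 9 6 8 3 0 5 → sum 34
  kept (positions 1,3,...): 3 8 5 1 7 3 6 7 → sum 40
Total = 74.
74 mod 10 = 4, so the number is invalid.

invalid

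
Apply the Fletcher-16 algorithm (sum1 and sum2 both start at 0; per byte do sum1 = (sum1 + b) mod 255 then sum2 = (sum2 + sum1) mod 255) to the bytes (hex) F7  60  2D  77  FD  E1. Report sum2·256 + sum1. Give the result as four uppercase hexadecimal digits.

Running sums (mod 255):
  after byte 0 (F7): sum1=247, sum2=247
  after byte 1 (60): sum1=88, sum2=80
  after byte 2 (2D): sum1=133, sum2=213
  after byte 3 (77): sum1=252, sum2=210
  after byte 4 (FD): sum1=250, sum2=205
  after byte 5 (E1): sum1=220, sum2=170
Checksum = sum2·256 + sum1 = 170·256 + 220 = 43740 = 0xAADC.

AADC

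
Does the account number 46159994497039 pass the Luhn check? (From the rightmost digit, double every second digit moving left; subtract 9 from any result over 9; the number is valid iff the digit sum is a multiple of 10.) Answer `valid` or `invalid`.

From the right, keep odd positions and double even positions (subtract 9 from any doubled value over 9):
  doubled (positions 2,4,...): 6 5 8 9 9 2 8 → sum 47
  kept (positions 1,3,...): 9 0 9 4 9 5 6 → sum 42
Total = 89.
89 mod 10 = 9, so the number is invalid.

invalid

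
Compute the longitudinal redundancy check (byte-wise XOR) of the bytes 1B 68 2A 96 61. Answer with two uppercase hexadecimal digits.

AE

XOR the bytes together:
  start with 0x1B
  0x1B ⊕ 0x68 = 0x73
  0x73 ⊕ 0x2A = 0x59
  0x59 ⊕ 0x96 = 0xCF
  0xCF ⊕ 0x61 = 0xAE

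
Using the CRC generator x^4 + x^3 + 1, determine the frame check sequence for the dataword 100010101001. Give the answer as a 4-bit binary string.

Append 4 zeros: 1000101010010000. Divide by 11001 (XOR where the leading bit is 1):
  pos 0: 10001 XOR 11001 = 01000
  pos 1: 10000 XOR 11001 = 01001
  pos 2: 10011 XOR 11001 = 01010
  pos 3: 10100 XOR 11001 = 01101
  pos 4: 11011 XOR 11001 = 00010
  pos 7: 10001 XOR 11001 = 01000
  pos 8: 10000 XOR 11001 = 01001
  pos 9: 10010 XOR 11001 = 01011
  pos 10: 10110 XOR 11001 = 01111
  pos 11: 11110 XOR 11001 = 00111
Remainder (last 4 bits) = 0111. This is the CRC / FCS.

0111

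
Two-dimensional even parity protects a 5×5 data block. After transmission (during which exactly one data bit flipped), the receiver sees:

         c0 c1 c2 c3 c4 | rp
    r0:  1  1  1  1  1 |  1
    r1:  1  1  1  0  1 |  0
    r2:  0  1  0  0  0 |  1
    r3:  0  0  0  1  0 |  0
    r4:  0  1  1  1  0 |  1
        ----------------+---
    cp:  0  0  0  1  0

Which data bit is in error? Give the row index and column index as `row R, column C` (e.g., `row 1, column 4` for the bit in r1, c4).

row 3, column 2

Recompute each row's even parity and compare to rp:
  r0: data parity 1, sent rp 1 → ok
  r1: data parity 0, sent rp 0 → ok
  r2: data parity 1, sent rp 1 → ok
  r3: data parity 1, sent rp 0 → mismatch
  r4: data parity 1, sent rp 1 → ok
Recompute each column's even parity and compare to cp:
  c0: data parity 0, sent cp 0 → ok
  c1: data parity 0, sent cp 0 → ok
  c2: data parity 1, sent cp 0 → mismatch
  c3: data parity 1, sent cp 1 → ok
  c4: data parity 0, sent cp 0 → ok
Exactly one row (r3) and one column (c2) fail → the flipped bit is at their intersection.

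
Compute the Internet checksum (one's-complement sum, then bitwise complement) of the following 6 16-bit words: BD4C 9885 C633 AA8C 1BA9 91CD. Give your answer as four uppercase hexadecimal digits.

One's-complement addition (fold any carry out of bit 15 back into bit 0):
  0xBD4C + 0x9885 = 0x155D1 → wrap carry → 0x55D2
  0x55D2 + 0xC633 = 0x11C05 → wrap carry → 0x1C06
  0x1C06 + 0xAA8C = 0x0C692
  0xC692 + 0x1BA9 = 0x0E23B
  0xE23B + 0x91CD = 0x17408 → wrap carry → 0x7409
One's-complement sum = 0x7409.
Checksum = ~0x7409 & 0xFFFF = 0x8BF6.

8BF6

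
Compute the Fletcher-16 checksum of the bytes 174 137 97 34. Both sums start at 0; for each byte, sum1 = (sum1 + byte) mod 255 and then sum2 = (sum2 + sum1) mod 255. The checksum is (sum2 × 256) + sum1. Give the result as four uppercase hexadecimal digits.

3CBB

Running sums (mod 255):
  after byte 0 (174): sum1=174, sum2=174
  after byte 1 (137): sum1=56, sum2=230
  after byte 2 (97): sum1=153, sum2=128
  after byte 3 (34): sum1=187, sum2=60
Checksum = sum2·256 + sum1 = 60·256 + 187 = 15547 = 0x3CBB.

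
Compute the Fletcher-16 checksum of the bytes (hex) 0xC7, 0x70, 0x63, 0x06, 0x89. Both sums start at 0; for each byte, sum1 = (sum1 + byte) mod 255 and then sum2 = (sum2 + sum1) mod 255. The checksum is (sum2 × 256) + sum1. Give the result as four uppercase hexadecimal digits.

Running sums (mod 255):
  after byte 0 (0xC7): sum1=199, sum2=199
  after byte 1 (0x70): sum1=56, sum2=0
  after byte 2 (0x63): sum1=155, sum2=155
  after byte 3 (0x06): sum1=161, sum2=61
  after byte 4 (0x89): sum1=43, sum2=104
Checksum = sum2·256 + sum1 = 104·256 + 43 = 26667 = 0x682B.

682B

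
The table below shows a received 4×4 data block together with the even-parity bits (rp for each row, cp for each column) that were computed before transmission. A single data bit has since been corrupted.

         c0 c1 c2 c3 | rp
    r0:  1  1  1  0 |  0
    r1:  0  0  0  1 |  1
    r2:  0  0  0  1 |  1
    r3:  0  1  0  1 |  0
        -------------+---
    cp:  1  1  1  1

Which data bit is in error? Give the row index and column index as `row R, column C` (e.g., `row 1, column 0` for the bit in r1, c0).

row 0, column 1

Recompute each row's even parity and compare to rp:
  r0: data parity 1, sent rp 0 → mismatch
  r1: data parity 1, sent rp 1 → ok
  r2: data parity 1, sent rp 1 → ok
  r3: data parity 0, sent rp 0 → ok
Recompute each column's even parity and compare to cp:
  c0: data parity 1, sent cp 1 → ok
  c1: data parity 0, sent cp 1 → mismatch
  c2: data parity 1, sent cp 1 → ok
  c3: data parity 1, sent cp 1 → ok
Exactly one row (r0) and one column (c1) fail → the flipped bit is at their intersection.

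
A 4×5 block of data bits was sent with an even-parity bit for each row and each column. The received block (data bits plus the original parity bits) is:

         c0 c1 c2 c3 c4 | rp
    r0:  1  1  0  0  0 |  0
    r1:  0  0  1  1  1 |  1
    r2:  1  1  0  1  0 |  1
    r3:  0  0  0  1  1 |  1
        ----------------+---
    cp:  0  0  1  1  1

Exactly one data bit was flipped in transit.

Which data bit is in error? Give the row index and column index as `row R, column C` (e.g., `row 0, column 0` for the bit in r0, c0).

Recompute each row's even parity and compare to rp:
  r0: data parity 0, sent rp 0 → ok
  r1: data parity 1, sent rp 1 → ok
  r2: data parity 1, sent rp 1 → ok
  r3: data parity 0, sent rp 1 → mismatch
Recompute each column's even parity and compare to cp:
  c0: data parity 0, sent cp 0 → ok
  c1: data parity 0, sent cp 0 → ok
  c2: data parity 1, sent cp 1 → ok
  c3: data parity 1, sent cp 1 → ok
  c4: data parity 0, sent cp 1 → mismatch
Exactly one row (r3) and one column (c4) fail → the flipped bit is at their intersection.

row 3, column 4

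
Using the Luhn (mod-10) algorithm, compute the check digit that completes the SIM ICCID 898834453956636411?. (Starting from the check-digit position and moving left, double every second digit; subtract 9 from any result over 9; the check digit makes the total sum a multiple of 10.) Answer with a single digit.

3

Partial digits right→left: 1 1 4 6 3 6 6 5 9 3 5 4 4 3 8 8 9 8
Double every second digit counting from the check-digit position (so the 1st, 3rd, 5th, ... of the partial from the right).
  doubled (with −9 where >9): 2 8 6 3 9 1 8 7 9 → sum 53
  kept as-is: 1 6 6 5 3 4 3 8 8 → sum 44
Total = 53 + 44 = 97.
Check digit = (10 − (97 mod 10)) mod 10 = 3.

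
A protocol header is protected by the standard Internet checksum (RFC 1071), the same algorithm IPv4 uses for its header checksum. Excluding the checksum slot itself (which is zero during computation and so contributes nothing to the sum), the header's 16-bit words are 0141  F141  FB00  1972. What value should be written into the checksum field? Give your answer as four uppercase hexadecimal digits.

One's-complement addition (fold any carry out of bit 15 back into bit 0):
  0x0141 + 0xF141 = 0x0F282
  0xF282 + 0xFB00 = 0x1ED82 → wrap carry → 0xED83
  0xED83 + 0x1972 = 0x106F5 → wrap carry → 0x06F6
One's-complement sum = 0x06F6.
Checksum = ~0x06F6 & 0xFFFF = 0xF909.

F909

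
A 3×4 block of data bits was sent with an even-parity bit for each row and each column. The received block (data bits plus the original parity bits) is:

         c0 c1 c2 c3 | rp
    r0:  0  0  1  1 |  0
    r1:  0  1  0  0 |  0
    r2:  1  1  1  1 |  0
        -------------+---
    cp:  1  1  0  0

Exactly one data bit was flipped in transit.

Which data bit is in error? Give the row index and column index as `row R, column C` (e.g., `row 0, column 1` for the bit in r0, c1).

row 1, column 1

Recompute each row's even parity and compare to rp:
  r0: data parity 0, sent rp 0 → ok
  r1: data parity 1, sent rp 0 → mismatch
  r2: data parity 0, sent rp 0 → ok
Recompute each column's even parity and compare to cp:
  c0: data parity 1, sent cp 1 → ok
  c1: data parity 0, sent cp 1 → mismatch
  c2: data parity 0, sent cp 0 → ok
  c3: data parity 0, sent cp 0 → ok
Exactly one row (r1) and one column (c1) fail → the flipped bit is at their intersection.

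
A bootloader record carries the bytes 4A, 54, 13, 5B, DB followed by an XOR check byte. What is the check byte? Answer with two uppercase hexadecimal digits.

XOR the bytes together:
  start with 0x4A
  0x4A ⊕ 0x54 = 0x1E
  0x1E ⊕ 0x13 = 0x0D
  0x0D ⊕ 0x5B = 0x56
  0x56 ⊕ 0xDB = 0x8D

8D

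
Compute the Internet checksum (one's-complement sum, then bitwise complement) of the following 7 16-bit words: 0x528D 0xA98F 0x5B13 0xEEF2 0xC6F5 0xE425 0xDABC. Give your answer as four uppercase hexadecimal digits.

One's-complement addition (fold any carry out of bit 15 back into bit 0):
  0x528D + 0xA98F = 0x0FC1C
  0xFC1C + 0x5B13 = 0x1572F → wrap carry → 0x5730
  0x5730 + 0xEEF2 = 0x14622 → wrap carry → 0x4623
  0x4623 + 0xC6F5 = 0x10D18 → wrap carry → 0x0D19
  0x0D19 + 0xE425 = 0x0F13E
  0xF13E + 0xDABC = 0x1CBFA → wrap carry → 0xCBFB
One's-complement sum = 0xCBFB.
Checksum = ~0xCBFB & 0xFFFF = 0x3404.

3404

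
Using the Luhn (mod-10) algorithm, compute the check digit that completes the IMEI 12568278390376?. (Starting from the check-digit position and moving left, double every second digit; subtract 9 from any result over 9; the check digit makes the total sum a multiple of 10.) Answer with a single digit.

3

Partial digits right→left: 6 7 3 0 9 3 8 7 2 8 6 5 2 1
Double every second digit counting from the check-digit position (so the 1st, 3rd, 5th, ... of the partial from the right).
  doubled (with −9 where >9): 3 6 9 7 4 3 4 → sum 36
  kept as-is: 7 0 3 7 8 5 1 → sum 31
Total = 36 + 31 = 67.
Check digit = (10 − (67 mod 10)) mod 10 = 3.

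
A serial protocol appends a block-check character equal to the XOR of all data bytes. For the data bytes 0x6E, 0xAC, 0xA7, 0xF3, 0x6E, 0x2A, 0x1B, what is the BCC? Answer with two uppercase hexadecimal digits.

C9

XOR the bytes together:
  start with 0x6E
  0x6E ⊕ 0xAC = 0xC2
  0xC2 ⊕ 0xA7 = 0x65
  0x65 ⊕ 0xF3 = 0x96
  0x96 ⊕ 0x6E = 0xF8
  0xF8 ⊕ 0x2A = 0xD2
  0xD2 ⊕ 0x1B = 0xC9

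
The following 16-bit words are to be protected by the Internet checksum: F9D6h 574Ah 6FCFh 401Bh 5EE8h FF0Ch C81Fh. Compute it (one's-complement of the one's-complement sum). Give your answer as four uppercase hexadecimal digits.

One's-complement addition (fold any carry out of bit 15 back into bit 0):
  0xF9D6 + 0x574A = 0x15120 → wrap carry → 0x5121
  0x5121 + 0x6FCF = 0x0C0F0
  0xC0F0 + 0x401B = 0x1010B → wrap carry → 0x010C
  0x010C + 0x5EE8 = 0x05FF4
  0x5FF4 + 0xFF0C = 0x15F00 → wrap carry → 0x5F01
  0x5F01 + 0xC81F = 0x12720 → wrap carry → 0x2721
One's-complement sum = 0x2721.
Checksum = ~0x2721 & 0xFFFF = 0xD8DE.

D8DE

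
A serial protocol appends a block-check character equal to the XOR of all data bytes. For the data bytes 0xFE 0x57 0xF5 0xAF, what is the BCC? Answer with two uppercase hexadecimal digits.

XOR the bytes together:
  start with 0xFE
  0xFE ⊕ 0x57 = 0xA9
  0xA9 ⊕ 0xF5 = 0x5C
  0x5C ⊕ 0xAF = 0xF3

F3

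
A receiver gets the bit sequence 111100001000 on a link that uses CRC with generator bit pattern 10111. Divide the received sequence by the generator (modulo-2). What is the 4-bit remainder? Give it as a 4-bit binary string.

Modulo-2 division of 111100001000 by 10111:
  pos 0: 11110 XOR 10111 = 01001
  pos 1: 10010 XOR 10111 = 00101
  pos 3: 10100 XOR 10111 = 00011
  pos 6: 11100 XOR 10111 = 01011
  pos 7: 10110 XOR 10111 = 00001
Remainder = 0001 (nonzero — an error is detected).

0001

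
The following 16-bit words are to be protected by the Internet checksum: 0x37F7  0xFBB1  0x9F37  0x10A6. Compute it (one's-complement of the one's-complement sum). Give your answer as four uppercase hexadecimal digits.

1C79

One's-complement addition (fold any carry out of bit 15 back into bit 0):
  0x37F7 + 0xFBB1 = 0x133A8 → wrap carry → 0x33A9
  0x33A9 + 0x9F37 = 0x0D2E0
  0xD2E0 + 0x10A6 = 0x0E386
One's-complement sum = 0xE386.
Checksum = ~0xE386 & 0xFFFF = 0x1C79.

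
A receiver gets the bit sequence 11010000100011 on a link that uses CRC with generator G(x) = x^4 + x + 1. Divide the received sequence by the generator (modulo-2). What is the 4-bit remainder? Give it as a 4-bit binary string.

Modulo-2 division of 11010000100011 by 10011:
  pos 0: 11010 XOR 10011 = 01001
  pos 1: 10010 XOR 10011 = 00001
  pos 5: 10010 XOR 10011 = 00001
  pos 9: 10011 XOR 10011 = 00000
Remainder = 0000 (zero — the frame passes the CRC check).

0000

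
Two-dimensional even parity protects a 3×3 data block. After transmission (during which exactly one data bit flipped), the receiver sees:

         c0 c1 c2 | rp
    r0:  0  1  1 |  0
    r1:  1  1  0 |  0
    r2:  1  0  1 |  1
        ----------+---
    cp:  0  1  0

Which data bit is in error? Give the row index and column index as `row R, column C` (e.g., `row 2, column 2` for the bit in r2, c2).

row 2, column 1

Recompute each row's even parity and compare to rp:
  r0: data parity 0, sent rp 0 → ok
  r1: data parity 0, sent rp 0 → ok
  r2: data parity 0, sent rp 1 → mismatch
Recompute each column's even parity and compare to cp:
  c0: data parity 0, sent cp 0 → ok
  c1: data parity 0, sent cp 1 → mismatch
  c2: data parity 0, sent cp 0 → ok
Exactly one row (r2) and one column (c1) fail → the flipped bit is at their intersection.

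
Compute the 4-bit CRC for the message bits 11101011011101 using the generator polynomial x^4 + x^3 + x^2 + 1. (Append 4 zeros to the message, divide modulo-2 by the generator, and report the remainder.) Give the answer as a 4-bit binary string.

Append 4 zeros: 111010110111010000. Divide by 11101 (XOR where the leading bit is 1):
  pos 0: 11101 XOR 11101 = 00000
  pos 6: 11011 XOR 11101 = 00110
  pos 8: 11010 XOR 11101 = 00111
  pos 10: 11110 XOR 11101 = 00011
  pos 13: 11000 XOR 11101 = 00101
Remainder (last 4 bits) = 0101. This is the CRC / FCS.

0101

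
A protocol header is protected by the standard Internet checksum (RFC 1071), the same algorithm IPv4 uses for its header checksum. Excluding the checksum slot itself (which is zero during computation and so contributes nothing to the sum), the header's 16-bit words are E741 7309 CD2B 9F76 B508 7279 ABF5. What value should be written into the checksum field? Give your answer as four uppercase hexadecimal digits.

659A

One's-complement addition (fold any carry out of bit 15 back into bit 0):
  0xE741 + 0x7309 = 0x15A4A → wrap carry → 0x5A4B
  0x5A4B + 0xCD2B = 0x12776 → wrap carry → 0x2777
  0x2777 + 0x9F76 = 0x0C6ED
  0xC6ED + 0xB508 = 0x17BF5 → wrap carry → 0x7BF6
  0x7BF6 + 0x7279 = 0x0EE6F
  0xEE6F + 0xABF5 = 0x19A64 → wrap carry → 0x9A65
One's-complement sum = 0x9A65.
Checksum = ~0x9A65 & 0xFFFF = 0x659A.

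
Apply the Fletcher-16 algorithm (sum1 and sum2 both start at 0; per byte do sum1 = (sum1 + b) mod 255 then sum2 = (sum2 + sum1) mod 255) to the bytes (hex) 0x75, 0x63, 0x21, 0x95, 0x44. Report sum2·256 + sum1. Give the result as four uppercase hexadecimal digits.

Running sums (mod 255):
  after byte 0 (0x75): sum1=117, sum2=117
  after byte 1 (0x63): sum1=216, sum2=78
  after byte 2 (0x21): sum1=249, sum2=72
  after byte 3 (0x95): sum1=143, sum2=215
  after byte 4 (0x44): sum1=211, sum2=171
Checksum = sum2·256 + sum1 = 171·256 + 211 = 43987 = 0xABD3.

ABD3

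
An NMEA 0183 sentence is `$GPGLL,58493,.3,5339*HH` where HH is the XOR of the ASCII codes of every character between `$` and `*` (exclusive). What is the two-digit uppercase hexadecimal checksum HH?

XOR the ASCII codes of the payload characters:
  'G' = 0x47 → acc = 0x47
  'P' = 0x50 → acc = 0x17
  'G' = 0x47 → acc = 0x50
  'L' = 0x4C → acc = 0x1C
  'L' = 0x4C → acc = 0x50
  ',' = 0x2C → acc = 0x7C
  '5' = 0x35 → acc = 0x49
  '8' = 0x38 → acc = 0x71
  '4' = 0x34 → acc = 0x45
  '9' = 0x39 → acc = 0x7C
  '3' = 0x33 → acc = 0x4F
  ',' = 0x2C → acc = 0x63
  '.' = 0x2E → acc = 0x4D
  '3' = 0x33 → acc = 0x7E
  ',' = 0x2C → acc = 0x52
  '5' = 0x35 → acc = 0x67
  '3' = 0x33 → acc = 0x54
  '3' = 0x33 → acc = 0x67
  '9' = 0x39 → acc = 0x5E
Checksum = 0x5E.

5E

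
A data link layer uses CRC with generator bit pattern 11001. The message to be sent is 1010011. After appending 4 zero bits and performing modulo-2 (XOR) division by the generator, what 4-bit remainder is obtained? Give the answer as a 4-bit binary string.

Append 4 zeros: 10100110000. Divide by 11001 (XOR where the leading bit is 1):
  pos 0: 10100 XOR 11001 = 01101
  pos 1: 11011 XOR 11001 = 00010
  pos 4: 10100 XOR 11001 = 01101
  pos 5: 11010 XOR 11001 = 00011
Remainder (last 4 bits) = 0110. This is the CRC / FCS.

0110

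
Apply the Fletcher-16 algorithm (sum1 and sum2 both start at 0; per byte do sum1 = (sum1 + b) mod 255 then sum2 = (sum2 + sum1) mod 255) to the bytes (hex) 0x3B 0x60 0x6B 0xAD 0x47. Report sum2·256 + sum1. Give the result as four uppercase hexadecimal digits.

8EFB

Running sums (mod 255):
  after byte 0 (0x3B): sum1=59, sum2=59
  after byte 1 (0x60): sum1=155, sum2=214
  after byte 2 (0x6B): sum1=7, sum2=221
  after byte 3 (0xAD): sum1=180, sum2=146
  after byte 4 (0x47): sum1=251, sum2=142
Checksum = sum2·256 + sum1 = 142·256 + 251 = 36603 = 0x8EFB.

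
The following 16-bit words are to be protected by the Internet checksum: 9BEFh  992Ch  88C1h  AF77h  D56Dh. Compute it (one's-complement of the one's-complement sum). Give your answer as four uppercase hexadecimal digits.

One's-complement addition (fold any carry out of bit 15 back into bit 0):
  0x9BEF + 0x992C = 0x1351B → wrap carry → 0x351C
  0x351C + 0x88C1 = 0x0BDDD
  0xBDDD + 0xAF77 = 0x16D54 → wrap carry → 0x6D55
  0x6D55 + 0xD56D = 0x142C2 → wrap carry → 0x42C3
One's-complement sum = 0x42C3.
Checksum = ~0x42C3 & 0xFFFF = 0xBD3C.

BD3C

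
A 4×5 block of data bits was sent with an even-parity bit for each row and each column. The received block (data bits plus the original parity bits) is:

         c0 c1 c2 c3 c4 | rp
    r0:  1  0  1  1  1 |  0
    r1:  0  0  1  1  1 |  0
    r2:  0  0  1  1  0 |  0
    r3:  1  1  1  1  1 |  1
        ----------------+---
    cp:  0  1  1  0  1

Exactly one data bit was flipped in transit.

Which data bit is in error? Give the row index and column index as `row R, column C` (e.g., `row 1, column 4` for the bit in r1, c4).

row 1, column 2

Recompute each row's even parity and compare to rp:
  r0: data parity 0, sent rp 0 → ok
  r1: data parity 1, sent rp 0 → mismatch
  r2: data parity 0, sent rp 0 → ok
  r3: data parity 1, sent rp 1 → ok
Recompute each column's even parity and compare to cp:
  c0: data parity 0, sent cp 0 → ok
  c1: data parity 1, sent cp 1 → ok
  c2: data parity 0, sent cp 1 → mismatch
  c3: data parity 0, sent cp 0 → ok
  c4: data parity 1, sent cp 1 → ok
Exactly one row (r1) and one column (c2) fail → the flipped bit is at their intersection.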